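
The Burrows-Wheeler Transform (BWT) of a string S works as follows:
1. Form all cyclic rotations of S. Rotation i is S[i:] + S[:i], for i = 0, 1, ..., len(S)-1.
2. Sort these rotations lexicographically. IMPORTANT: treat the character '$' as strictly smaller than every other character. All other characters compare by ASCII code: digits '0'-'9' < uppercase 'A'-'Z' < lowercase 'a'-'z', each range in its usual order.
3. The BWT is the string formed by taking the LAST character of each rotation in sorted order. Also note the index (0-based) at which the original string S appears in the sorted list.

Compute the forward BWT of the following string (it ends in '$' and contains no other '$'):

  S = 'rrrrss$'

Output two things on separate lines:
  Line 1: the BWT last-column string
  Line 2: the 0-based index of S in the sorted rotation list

All 7 rotations (rotation i = S[i:]+S[:i]):
  rot[0] = rrrrss$
  rot[1] = rrrss$r
  rot[2] = rrss$rr
  rot[3] = rss$rrr
  rot[4] = ss$rrrr
  rot[5] = s$rrrrs
  rot[6] = $rrrrss
Sorted (with $ < everything):
  sorted[0] = $rrrrss  (last char: 's')
  sorted[1] = rrrrss$  (last char: '$')
  sorted[2] = rrrss$r  (last char: 'r')
  sorted[3] = rrss$rr  (last char: 'r')
  sorted[4] = rss$rrr  (last char: 'r')
  sorted[5] = s$rrrrs  (last char: 's')
  sorted[6] = ss$rrrr  (last char: 'r')
Last column: s$rrrsr
Original string S is at sorted index 1

Answer: s$rrrsr
1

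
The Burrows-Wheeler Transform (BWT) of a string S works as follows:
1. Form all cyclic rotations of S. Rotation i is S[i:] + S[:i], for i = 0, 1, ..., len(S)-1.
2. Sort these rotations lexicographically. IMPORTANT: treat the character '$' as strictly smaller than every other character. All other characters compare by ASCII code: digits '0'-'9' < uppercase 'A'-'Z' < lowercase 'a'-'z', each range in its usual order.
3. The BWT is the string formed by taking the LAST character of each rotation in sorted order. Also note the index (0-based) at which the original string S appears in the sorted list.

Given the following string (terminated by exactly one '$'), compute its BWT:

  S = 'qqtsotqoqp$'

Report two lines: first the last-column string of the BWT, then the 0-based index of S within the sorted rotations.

Answer: pqsqto$qtoq
6

Derivation:
All 11 rotations (rotation i = S[i:]+S[:i]):
  rot[0] = qqtsotqoqp$
  rot[1] = qtsotqoqp$q
  rot[2] = tsotqoqp$qq
  rot[3] = sotqoqp$qqt
  rot[4] = otqoqp$qqts
  rot[5] = tqoqp$qqtso
  rot[6] = qoqp$qqtsot
  rot[7] = oqp$qqtsotq
  rot[8] = qp$qqtsotqo
  rot[9] = p$qqtsotqoq
  rot[10] = $qqtsotqoqp
Sorted (with $ < everything):
  sorted[0] = $qqtsotqoqp  (last char: 'p')
  sorted[1] = oqp$qqtsotq  (last char: 'q')
  sorted[2] = otqoqp$qqts  (last char: 's')
  sorted[3] = p$qqtsotqoq  (last char: 'q')
  sorted[4] = qoqp$qqtsot  (last char: 't')
  sorted[5] = qp$qqtsotqo  (last char: 'o')
  sorted[6] = qqtsotqoqp$  (last char: '$')
  sorted[7] = qtsotqoqp$q  (last char: 'q')
  sorted[8] = sotqoqp$qqt  (last char: 't')
  sorted[9] = tqoqp$qqtso  (last char: 'o')
  sorted[10] = tsotqoqp$qq  (last char: 'q')
Last column: pqsqto$qtoq
Original string S is at sorted index 6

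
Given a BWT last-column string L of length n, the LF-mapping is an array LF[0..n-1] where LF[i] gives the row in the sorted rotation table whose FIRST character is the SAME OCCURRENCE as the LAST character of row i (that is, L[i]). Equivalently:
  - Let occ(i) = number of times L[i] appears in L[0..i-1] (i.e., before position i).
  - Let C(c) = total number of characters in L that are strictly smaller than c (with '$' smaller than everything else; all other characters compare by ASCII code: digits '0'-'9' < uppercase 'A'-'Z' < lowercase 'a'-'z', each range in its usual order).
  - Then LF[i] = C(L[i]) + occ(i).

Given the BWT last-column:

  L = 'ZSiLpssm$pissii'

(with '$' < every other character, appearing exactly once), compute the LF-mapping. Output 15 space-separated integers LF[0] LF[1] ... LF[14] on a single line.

Char counts: '$':1, 'L':1, 'S':1, 'Z':1, 'i':4, 'm':1, 'p':2, 's':4
C (first-col start): C('$')=0, C('L')=1, C('S')=2, C('Z')=3, C('i')=4, C('m')=8, C('p')=9, C('s')=11
L[0]='Z': occ=0, LF[0]=C('Z')+0=3+0=3
L[1]='S': occ=0, LF[1]=C('S')+0=2+0=2
L[2]='i': occ=0, LF[2]=C('i')+0=4+0=4
L[3]='L': occ=0, LF[3]=C('L')+0=1+0=1
L[4]='p': occ=0, LF[4]=C('p')+0=9+0=9
L[5]='s': occ=0, LF[5]=C('s')+0=11+0=11
L[6]='s': occ=1, LF[6]=C('s')+1=11+1=12
L[7]='m': occ=0, LF[7]=C('m')+0=8+0=8
L[8]='$': occ=0, LF[8]=C('$')+0=0+0=0
L[9]='p': occ=1, LF[9]=C('p')+1=9+1=10
L[10]='i': occ=1, LF[10]=C('i')+1=4+1=5
L[11]='s': occ=2, LF[11]=C('s')+2=11+2=13
L[12]='s': occ=3, LF[12]=C('s')+3=11+3=14
L[13]='i': occ=2, LF[13]=C('i')+2=4+2=6
L[14]='i': occ=3, LF[14]=C('i')+3=4+3=7

Answer: 3 2 4 1 9 11 12 8 0 10 5 13 14 6 7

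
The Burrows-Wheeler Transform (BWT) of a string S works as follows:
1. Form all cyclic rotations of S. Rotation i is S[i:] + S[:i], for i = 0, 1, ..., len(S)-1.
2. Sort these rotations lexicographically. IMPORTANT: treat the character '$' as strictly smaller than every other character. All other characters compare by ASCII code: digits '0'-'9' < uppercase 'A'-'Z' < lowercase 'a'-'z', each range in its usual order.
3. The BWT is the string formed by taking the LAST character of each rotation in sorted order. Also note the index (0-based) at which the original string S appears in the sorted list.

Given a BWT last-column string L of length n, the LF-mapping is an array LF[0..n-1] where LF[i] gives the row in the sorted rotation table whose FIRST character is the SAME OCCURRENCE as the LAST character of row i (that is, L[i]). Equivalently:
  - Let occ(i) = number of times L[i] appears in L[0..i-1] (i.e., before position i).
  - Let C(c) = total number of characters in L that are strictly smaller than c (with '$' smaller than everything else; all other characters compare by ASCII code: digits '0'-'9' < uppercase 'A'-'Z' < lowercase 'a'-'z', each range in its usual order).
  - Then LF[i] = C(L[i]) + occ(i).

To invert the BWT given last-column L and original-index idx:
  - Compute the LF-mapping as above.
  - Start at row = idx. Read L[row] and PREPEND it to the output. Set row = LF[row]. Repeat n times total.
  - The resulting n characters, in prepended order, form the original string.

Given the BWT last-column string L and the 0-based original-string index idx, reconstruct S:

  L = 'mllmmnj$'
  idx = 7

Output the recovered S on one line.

LF mapping: 4 2 3 5 6 7 1 0
Walk LF starting at row 7, prepending L[row]:
  step 1: row=7, L[7]='$', prepend. Next row=LF[7]=0
  step 2: row=0, L[0]='m', prepend. Next row=LF[0]=4
  step 3: row=4, L[4]='m', prepend. Next row=LF[4]=6
  step 4: row=6, L[6]='j', prepend. Next row=LF[6]=1
  step 5: row=1, L[1]='l', prepend. Next row=LF[1]=2
  step 6: row=2, L[2]='l', prepend. Next row=LF[2]=3
  step 7: row=3, L[3]='m', prepend. Next row=LF[3]=5
  step 8: row=5, L[5]='n', prepend. Next row=LF[5]=7
Reversed output: nmlljmm$

Answer: nmlljmm$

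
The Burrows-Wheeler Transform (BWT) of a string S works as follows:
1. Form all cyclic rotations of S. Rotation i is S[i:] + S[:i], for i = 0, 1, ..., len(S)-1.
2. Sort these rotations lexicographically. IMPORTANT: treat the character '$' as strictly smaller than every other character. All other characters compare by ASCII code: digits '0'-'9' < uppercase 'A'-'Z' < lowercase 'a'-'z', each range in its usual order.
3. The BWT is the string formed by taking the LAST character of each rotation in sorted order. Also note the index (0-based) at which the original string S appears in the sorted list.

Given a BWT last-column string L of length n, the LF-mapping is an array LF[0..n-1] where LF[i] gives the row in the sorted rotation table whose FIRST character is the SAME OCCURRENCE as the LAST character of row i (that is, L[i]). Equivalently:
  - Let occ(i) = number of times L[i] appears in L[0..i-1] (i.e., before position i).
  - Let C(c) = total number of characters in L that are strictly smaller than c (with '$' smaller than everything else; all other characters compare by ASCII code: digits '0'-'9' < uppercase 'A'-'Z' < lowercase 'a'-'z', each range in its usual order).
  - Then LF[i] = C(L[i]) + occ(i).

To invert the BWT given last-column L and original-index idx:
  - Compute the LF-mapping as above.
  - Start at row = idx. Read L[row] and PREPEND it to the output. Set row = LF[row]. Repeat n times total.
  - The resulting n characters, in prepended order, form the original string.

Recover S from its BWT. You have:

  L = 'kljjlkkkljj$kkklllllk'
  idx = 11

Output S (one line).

LF mapping: 5 13 1 2 14 6 7 8 15 3 4 0 9 10 11 16 17 18 19 20 12
Walk LF starting at row 11, prepending L[row]:
  step 1: row=11, L[11]='$', prepend. Next row=LF[11]=0
  step 2: row=0, L[0]='k', prepend. Next row=LF[0]=5
  step 3: row=5, L[5]='k', prepend. Next row=LF[5]=6
  step 4: row=6, L[6]='k', prepend. Next row=LF[6]=7
  step 5: row=7, L[7]='k', prepend. Next row=LF[7]=8
  step 6: row=8, L[8]='l', prepend. Next row=LF[8]=15
  step 7: row=15, L[15]='l', prepend. Next row=LF[15]=16
  step 8: row=16, L[16]='l', prepend. Next row=LF[16]=17
  step 9: row=17, L[17]='l', prepend. Next row=LF[17]=18
  step 10: row=18, L[18]='l', prepend. Next row=LF[18]=19
  step 11: row=19, L[19]='l', prepend. Next row=LF[19]=20
  step 12: row=20, L[20]='k', prepend. Next row=LF[20]=12
  step 13: row=12, L[12]='k', prepend. Next row=LF[12]=9
  step 14: row=9, L[9]='j', prepend. Next row=LF[9]=3
  step 15: row=3, L[3]='j', prepend. Next row=LF[3]=2
  step 16: row=2, L[2]='j', prepend. Next row=LF[2]=1
  step 17: row=1, L[1]='l', prepend. Next row=LF[1]=13
  step 18: row=13, L[13]='k', prepend. Next row=LF[13]=10
  step 19: row=10, L[10]='j', prepend. Next row=LF[10]=4
  step 20: row=4, L[4]='l', prepend. Next row=LF[4]=14
  step 21: row=14, L[14]='k', prepend. Next row=LF[14]=11
Reversed output: kljkljjjkkllllllkkkk$

Answer: kljkljjjkkllllllkkkk$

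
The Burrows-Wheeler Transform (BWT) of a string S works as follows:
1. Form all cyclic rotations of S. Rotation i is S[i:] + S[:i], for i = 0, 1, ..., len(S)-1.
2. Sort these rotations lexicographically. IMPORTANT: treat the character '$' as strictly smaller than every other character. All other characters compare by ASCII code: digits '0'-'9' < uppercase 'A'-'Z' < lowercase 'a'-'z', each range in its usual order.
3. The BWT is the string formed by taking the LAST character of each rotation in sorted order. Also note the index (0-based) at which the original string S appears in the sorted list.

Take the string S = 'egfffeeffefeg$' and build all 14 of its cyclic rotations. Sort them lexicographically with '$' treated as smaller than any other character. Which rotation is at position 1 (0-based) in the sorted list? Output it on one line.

All 14 rotations (rotation i = S[i:]+S[:i]):
  rot[0] = egfffeeffefeg$
  rot[1] = gfffeeffefeg$e
  rot[2] = fffeeffefeg$eg
  rot[3] = ffeeffefeg$egf
  rot[4] = feeffefeg$egff
  rot[5] = eeffefeg$egfff
  rot[6] = effefeg$egfffe
  rot[7] = ffefeg$egfffee
  rot[8] = fefeg$egfffeef
  rot[9] = efeg$egfffeeff
  rot[10] = feg$egfffeeffe
  rot[11] = eg$egfffeeffef
  rot[12] = g$egfffeeffefe
  rot[13] = $egfffeeffefeg
Sorted (with $ < everything):
  sorted[0] = $egfffeeffefeg
  sorted[1] = eeffefeg$egfff
  sorted[2] = efeg$egfffeeff
  sorted[3] = effefeg$egfffe
  sorted[4] = eg$egfffeeffef
  sorted[5] = egfffeeffefeg$
  sorted[6] = feeffefeg$egff
  sorted[7] = fefeg$egfffeef
  sorted[8] = feg$egfffeeffe
  sorted[9] = ffeeffefeg$egf
  sorted[10] = ffefeg$egfffee
  sorted[11] = fffeeffefeg$eg
  sorted[12] = g$egfffeeffefe
  sorted[13] = gfffeeffefeg$e
sorted[1] = eeffefeg$egfff

Answer: eeffefeg$egfff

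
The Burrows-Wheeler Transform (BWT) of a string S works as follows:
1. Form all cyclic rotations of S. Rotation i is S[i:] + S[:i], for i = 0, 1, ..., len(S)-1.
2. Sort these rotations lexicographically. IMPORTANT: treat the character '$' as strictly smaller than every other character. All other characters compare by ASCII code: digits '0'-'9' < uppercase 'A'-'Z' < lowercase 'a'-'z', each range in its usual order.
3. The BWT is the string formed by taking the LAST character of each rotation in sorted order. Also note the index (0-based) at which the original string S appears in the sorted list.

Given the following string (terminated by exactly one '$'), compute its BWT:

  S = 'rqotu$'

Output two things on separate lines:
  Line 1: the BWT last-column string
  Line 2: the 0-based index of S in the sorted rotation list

Answer: uqr$ot
3

Derivation:
All 6 rotations (rotation i = S[i:]+S[:i]):
  rot[0] = rqotu$
  rot[1] = qotu$r
  rot[2] = otu$rq
  rot[3] = tu$rqo
  rot[4] = u$rqot
  rot[5] = $rqotu
Sorted (with $ < everything):
  sorted[0] = $rqotu  (last char: 'u')
  sorted[1] = otu$rq  (last char: 'q')
  sorted[2] = qotu$r  (last char: 'r')
  sorted[3] = rqotu$  (last char: '$')
  sorted[4] = tu$rqo  (last char: 'o')
  sorted[5] = u$rqot  (last char: 't')
Last column: uqr$ot
Original string S is at sorted index 3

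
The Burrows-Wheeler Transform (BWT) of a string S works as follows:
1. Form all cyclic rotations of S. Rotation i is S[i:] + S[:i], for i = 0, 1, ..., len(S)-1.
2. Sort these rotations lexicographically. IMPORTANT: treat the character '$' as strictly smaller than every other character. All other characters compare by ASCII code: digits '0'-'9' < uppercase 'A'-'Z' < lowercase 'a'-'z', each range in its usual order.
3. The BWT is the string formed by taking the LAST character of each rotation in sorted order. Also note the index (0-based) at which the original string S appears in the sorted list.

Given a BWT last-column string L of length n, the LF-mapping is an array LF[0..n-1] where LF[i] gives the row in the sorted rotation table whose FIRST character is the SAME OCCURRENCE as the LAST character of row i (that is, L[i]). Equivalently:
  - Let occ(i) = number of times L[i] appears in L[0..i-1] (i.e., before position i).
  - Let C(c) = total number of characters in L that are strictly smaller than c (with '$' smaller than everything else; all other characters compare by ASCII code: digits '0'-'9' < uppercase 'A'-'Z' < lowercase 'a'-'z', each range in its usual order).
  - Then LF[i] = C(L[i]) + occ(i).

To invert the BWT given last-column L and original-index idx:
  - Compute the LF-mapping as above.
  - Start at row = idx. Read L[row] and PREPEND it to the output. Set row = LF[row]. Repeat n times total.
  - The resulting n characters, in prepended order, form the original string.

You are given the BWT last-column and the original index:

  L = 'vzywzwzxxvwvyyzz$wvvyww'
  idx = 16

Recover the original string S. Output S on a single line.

Answer: yxwwzyvwyzwvwzyxwvzvzv$

Derivation:
LF mapping: 1 18 14 6 19 7 20 12 13 2 8 3 15 16 21 22 0 9 4 5 17 10 11
Walk LF starting at row 16, prepending L[row]:
  step 1: row=16, L[16]='$', prepend. Next row=LF[16]=0
  step 2: row=0, L[0]='v', prepend. Next row=LF[0]=1
  step 3: row=1, L[1]='z', prepend. Next row=LF[1]=18
  step 4: row=18, L[18]='v', prepend. Next row=LF[18]=4
  step 5: row=4, L[4]='z', prepend. Next row=LF[4]=19
  step 6: row=19, L[19]='v', prepend. Next row=LF[19]=5
  step 7: row=5, L[5]='w', prepend. Next row=LF[5]=7
  step 8: row=7, L[7]='x', prepend. Next row=LF[7]=12
  step 9: row=12, L[12]='y', prepend. Next row=LF[12]=15
  step 10: row=15, L[15]='z', prepend. Next row=LF[15]=22
  step 11: row=22, L[22]='w', prepend. Next row=LF[22]=11
  step 12: row=11, L[11]='v', prepend. Next row=LF[11]=3
  step 13: row=3, L[3]='w', prepend. Next row=LF[3]=6
  step 14: row=6, L[6]='z', prepend. Next row=LF[6]=20
  step 15: row=20, L[20]='y', prepend. Next row=LF[20]=17
  step 16: row=17, L[17]='w', prepend. Next row=LF[17]=9
  step 17: row=9, L[9]='v', prepend. Next row=LF[9]=2
  step 18: row=2, L[2]='y', prepend. Next row=LF[2]=14
  step 19: row=14, L[14]='z', prepend. Next row=LF[14]=21
  step 20: row=21, L[21]='w', prepend. Next row=LF[21]=10
  step 21: row=10, L[10]='w', prepend. Next row=LF[10]=8
  step 22: row=8, L[8]='x', prepend. Next row=LF[8]=13
  step 23: row=13, L[13]='y', prepend. Next row=LF[13]=16
Reversed output: yxwwzyvwyzwvwzyxwvzvzv$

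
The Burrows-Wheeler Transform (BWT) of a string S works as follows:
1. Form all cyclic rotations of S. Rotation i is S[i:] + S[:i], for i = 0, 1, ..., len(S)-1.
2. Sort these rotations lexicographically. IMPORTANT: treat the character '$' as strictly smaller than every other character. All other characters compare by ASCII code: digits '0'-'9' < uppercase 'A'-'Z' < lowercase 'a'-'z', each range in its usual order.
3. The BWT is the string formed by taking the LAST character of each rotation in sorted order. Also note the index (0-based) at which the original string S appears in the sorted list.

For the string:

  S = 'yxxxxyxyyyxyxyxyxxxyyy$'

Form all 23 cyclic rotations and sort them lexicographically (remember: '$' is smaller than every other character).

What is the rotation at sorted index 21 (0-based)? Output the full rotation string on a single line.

All 23 rotations (rotation i = S[i:]+S[:i]):
  rot[0] = yxxxxyxyyyxyxyxyxxxyyy$
  rot[1] = xxxxyxyyyxyxyxyxxxyyy$y
  rot[2] = xxxyxyyyxyxyxyxxxyyy$yx
  rot[3] = xxyxyyyxyxyxyxxxyyy$yxx
  rot[4] = xyxyyyxyxyxyxxxyyy$yxxx
  rot[5] = yxyyyxyxyxyxxxyyy$yxxxx
  rot[6] = xyyyxyxyxyxxxyyy$yxxxxy
  rot[7] = yyyxyxyxyxxxyyy$yxxxxyx
  rot[8] = yyxyxyxyxxxyyy$yxxxxyxy
  rot[9] = yxyxyxyxxxyyy$yxxxxyxyy
  rot[10] = xyxyxyxxxyyy$yxxxxyxyyy
  rot[11] = yxyxyxxxyyy$yxxxxyxyyyx
  rot[12] = xyxyxxxyyy$yxxxxyxyyyxy
  rot[13] = yxyxxxyyy$yxxxxyxyyyxyx
  rot[14] = xyxxxyyy$yxxxxyxyyyxyxy
  rot[15] = yxxxyyy$yxxxxyxyyyxyxyx
  rot[16] = xxxyyy$yxxxxyxyyyxyxyxy
  rot[17] = xxyyy$yxxxxyxyyyxyxyxyx
  rot[18] = xyyy$yxxxxyxyyyxyxyxyxx
  rot[19] = yyy$yxxxxyxyyyxyxyxyxxx
  rot[20] = yy$yxxxxyxyyyxyxyxyxxxy
  rot[21] = y$yxxxxyxyyyxyxyxyxxxyy
  rot[22] = $yxxxxyxyyyxyxyxyxxxyyy
Sorted (with $ < everything):
  sorted[0] = $yxxxxyxyyyxyxyxyxxxyyy
  sorted[1] = xxxxyxyyyxyxyxyxxxyyy$y
  sorted[2] = xxxyxyyyxyxyxyxxxyyy$yx
  sorted[3] = xxxyyy$yxxxxyxyyyxyxyxy
  sorted[4] = xxyxyyyxyxyxyxxxyyy$yxx
  sorted[5] = xxyyy$yxxxxyxyyyxyxyxyx
  sorted[6] = xyxxxyyy$yxxxxyxyyyxyxy
  sorted[7] = xyxyxxxyyy$yxxxxyxyyyxy
  sorted[8] = xyxyxyxxxyyy$yxxxxyxyyy
  sorted[9] = xyxyyyxyxyxyxxxyyy$yxxx
  sorted[10] = xyyy$yxxxxyxyyyxyxyxyxx
  sorted[11] = xyyyxyxyxyxxxyyy$yxxxxy
  sorted[12] = y$yxxxxyxyyyxyxyxyxxxyy
  sorted[13] = yxxxxyxyyyxyxyxyxxxyyy$
  sorted[14] = yxxxyyy$yxxxxyxyyyxyxyx
  sorted[15] = yxyxxxyyy$yxxxxyxyyyxyx
  sorted[16] = yxyxyxxxyyy$yxxxxyxyyyx
  sorted[17] = yxyxyxyxxxyyy$yxxxxyxyy
  sorted[18] = yxyyyxyxyxyxxxyyy$yxxxx
  sorted[19] = yy$yxxxxyxyyyxyxyxyxxxy
  sorted[20] = yyxyxyxyxxxyyy$yxxxxyxy
  sorted[21] = yyy$yxxxxyxyyyxyxyxyxxx
  sorted[22] = yyyxyxyxyxxxyyy$yxxxxyx
sorted[21] = yyy$yxxxxyxyyyxyxyxyxxx

Answer: yyy$yxxxxyxyyyxyxyxyxxx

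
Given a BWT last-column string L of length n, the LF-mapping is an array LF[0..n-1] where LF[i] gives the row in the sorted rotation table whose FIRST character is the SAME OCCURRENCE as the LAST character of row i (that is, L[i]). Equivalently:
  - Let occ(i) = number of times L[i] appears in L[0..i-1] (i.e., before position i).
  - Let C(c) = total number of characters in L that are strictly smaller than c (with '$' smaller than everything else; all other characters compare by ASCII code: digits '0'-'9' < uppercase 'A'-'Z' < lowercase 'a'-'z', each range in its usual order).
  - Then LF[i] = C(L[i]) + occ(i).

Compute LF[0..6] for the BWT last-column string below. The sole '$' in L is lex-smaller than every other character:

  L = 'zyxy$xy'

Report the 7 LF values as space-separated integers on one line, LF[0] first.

Char counts: '$':1, 'x':2, 'y':3, 'z':1
C (first-col start): C('$')=0, C('x')=1, C('y')=3, C('z')=6
L[0]='z': occ=0, LF[0]=C('z')+0=6+0=6
L[1]='y': occ=0, LF[1]=C('y')+0=3+0=3
L[2]='x': occ=0, LF[2]=C('x')+0=1+0=1
L[3]='y': occ=1, LF[3]=C('y')+1=3+1=4
L[4]='$': occ=0, LF[4]=C('$')+0=0+0=0
L[5]='x': occ=1, LF[5]=C('x')+1=1+1=2
L[6]='y': occ=2, LF[6]=C('y')+2=3+2=5

Answer: 6 3 1 4 0 2 5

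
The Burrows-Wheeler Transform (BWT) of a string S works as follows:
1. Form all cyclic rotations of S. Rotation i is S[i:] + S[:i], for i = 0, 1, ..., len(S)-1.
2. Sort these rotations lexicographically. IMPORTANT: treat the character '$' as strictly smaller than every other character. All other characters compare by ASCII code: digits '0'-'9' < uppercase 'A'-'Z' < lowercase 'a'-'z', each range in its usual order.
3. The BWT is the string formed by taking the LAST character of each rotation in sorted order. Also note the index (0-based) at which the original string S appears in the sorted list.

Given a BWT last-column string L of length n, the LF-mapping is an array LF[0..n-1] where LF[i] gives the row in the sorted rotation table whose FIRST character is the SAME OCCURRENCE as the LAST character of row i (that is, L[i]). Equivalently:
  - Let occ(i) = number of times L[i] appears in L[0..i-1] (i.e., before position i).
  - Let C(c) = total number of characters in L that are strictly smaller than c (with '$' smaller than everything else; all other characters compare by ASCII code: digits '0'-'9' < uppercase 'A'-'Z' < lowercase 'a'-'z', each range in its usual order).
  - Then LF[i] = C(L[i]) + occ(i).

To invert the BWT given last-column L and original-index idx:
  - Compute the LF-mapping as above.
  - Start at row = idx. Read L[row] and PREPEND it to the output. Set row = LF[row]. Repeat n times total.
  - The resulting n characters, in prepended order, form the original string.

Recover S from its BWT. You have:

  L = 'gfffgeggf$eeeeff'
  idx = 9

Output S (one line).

Answer: ffefgfefgfeegeg$

Derivation:
LF mapping: 12 6 7 8 13 1 14 15 9 0 2 3 4 5 10 11
Walk LF starting at row 9, prepending L[row]:
  step 1: row=9, L[9]='$', prepend. Next row=LF[9]=0
  step 2: row=0, L[0]='g', prepend. Next row=LF[0]=12
  step 3: row=12, L[12]='e', prepend. Next row=LF[12]=4
  step 4: row=4, L[4]='g', prepend. Next row=LF[4]=13
  step 5: row=13, L[13]='e', prepend. Next row=LF[13]=5
  step 6: row=5, L[5]='e', prepend. Next row=LF[5]=1
  step 7: row=1, L[1]='f', prepend. Next row=LF[1]=6
  step 8: row=6, L[6]='g', prepend. Next row=LF[6]=14
  step 9: row=14, L[14]='f', prepend. Next row=LF[14]=10
  step 10: row=10, L[10]='e', prepend. Next row=LF[10]=2
  step 11: row=2, L[2]='f', prepend. Next row=LF[2]=7
  step 12: row=7, L[7]='g', prepend. Next row=LF[7]=15
  step 13: row=15, L[15]='f', prepend. Next row=LF[15]=11
  step 14: row=11, L[11]='e', prepend. Next row=LF[11]=3
  step 15: row=3, L[3]='f', prepend. Next row=LF[3]=8
  step 16: row=8, L[8]='f', prepend. Next row=LF[8]=9
Reversed output: ffefgfefgfeegeg$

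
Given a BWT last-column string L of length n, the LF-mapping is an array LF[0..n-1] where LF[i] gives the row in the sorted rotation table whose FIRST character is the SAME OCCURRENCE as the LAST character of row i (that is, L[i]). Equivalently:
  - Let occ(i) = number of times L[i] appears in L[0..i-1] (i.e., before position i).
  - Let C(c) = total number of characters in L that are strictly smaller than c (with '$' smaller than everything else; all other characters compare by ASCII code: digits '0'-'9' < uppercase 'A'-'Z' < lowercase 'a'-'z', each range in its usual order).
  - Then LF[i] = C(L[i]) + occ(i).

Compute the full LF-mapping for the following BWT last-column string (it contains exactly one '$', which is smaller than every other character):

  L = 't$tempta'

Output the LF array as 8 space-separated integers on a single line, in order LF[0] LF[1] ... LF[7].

Char counts: '$':1, 'a':1, 'e':1, 'm':1, 'p':1, 't':3
C (first-col start): C('$')=0, C('a')=1, C('e')=2, C('m')=3, C('p')=4, C('t')=5
L[0]='t': occ=0, LF[0]=C('t')+0=5+0=5
L[1]='$': occ=0, LF[1]=C('$')+0=0+0=0
L[2]='t': occ=1, LF[2]=C('t')+1=5+1=6
L[3]='e': occ=0, LF[3]=C('e')+0=2+0=2
L[4]='m': occ=0, LF[4]=C('m')+0=3+0=3
L[5]='p': occ=0, LF[5]=C('p')+0=4+0=4
L[6]='t': occ=2, LF[6]=C('t')+2=5+2=7
L[7]='a': occ=0, LF[7]=C('a')+0=1+0=1

Answer: 5 0 6 2 3 4 7 1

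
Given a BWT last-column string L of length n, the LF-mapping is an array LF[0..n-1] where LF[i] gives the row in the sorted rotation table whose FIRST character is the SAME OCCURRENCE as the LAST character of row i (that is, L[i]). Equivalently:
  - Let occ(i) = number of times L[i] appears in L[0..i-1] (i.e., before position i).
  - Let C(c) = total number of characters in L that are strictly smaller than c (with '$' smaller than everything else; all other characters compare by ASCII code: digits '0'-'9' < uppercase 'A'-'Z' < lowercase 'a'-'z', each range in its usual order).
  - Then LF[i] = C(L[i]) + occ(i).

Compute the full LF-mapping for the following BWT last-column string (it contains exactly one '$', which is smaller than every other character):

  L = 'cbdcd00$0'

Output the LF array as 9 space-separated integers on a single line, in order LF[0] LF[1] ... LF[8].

Char counts: '$':1, '0':3, 'b':1, 'c':2, 'd':2
C (first-col start): C('$')=0, C('0')=1, C('b')=4, C('c')=5, C('d')=7
L[0]='c': occ=0, LF[0]=C('c')+0=5+0=5
L[1]='b': occ=0, LF[1]=C('b')+0=4+0=4
L[2]='d': occ=0, LF[2]=C('d')+0=7+0=7
L[3]='c': occ=1, LF[3]=C('c')+1=5+1=6
L[4]='d': occ=1, LF[4]=C('d')+1=7+1=8
L[5]='0': occ=0, LF[5]=C('0')+0=1+0=1
L[6]='0': occ=1, LF[6]=C('0')+1=1+1=2
L[7]='$': occ=0, LF[7]=C('$')+0=0+0=0
L[8]='0': occ=2, LF[8]=C('0')+2=1+2=3

Answer: 5 4 7 6 8 1 2 0 3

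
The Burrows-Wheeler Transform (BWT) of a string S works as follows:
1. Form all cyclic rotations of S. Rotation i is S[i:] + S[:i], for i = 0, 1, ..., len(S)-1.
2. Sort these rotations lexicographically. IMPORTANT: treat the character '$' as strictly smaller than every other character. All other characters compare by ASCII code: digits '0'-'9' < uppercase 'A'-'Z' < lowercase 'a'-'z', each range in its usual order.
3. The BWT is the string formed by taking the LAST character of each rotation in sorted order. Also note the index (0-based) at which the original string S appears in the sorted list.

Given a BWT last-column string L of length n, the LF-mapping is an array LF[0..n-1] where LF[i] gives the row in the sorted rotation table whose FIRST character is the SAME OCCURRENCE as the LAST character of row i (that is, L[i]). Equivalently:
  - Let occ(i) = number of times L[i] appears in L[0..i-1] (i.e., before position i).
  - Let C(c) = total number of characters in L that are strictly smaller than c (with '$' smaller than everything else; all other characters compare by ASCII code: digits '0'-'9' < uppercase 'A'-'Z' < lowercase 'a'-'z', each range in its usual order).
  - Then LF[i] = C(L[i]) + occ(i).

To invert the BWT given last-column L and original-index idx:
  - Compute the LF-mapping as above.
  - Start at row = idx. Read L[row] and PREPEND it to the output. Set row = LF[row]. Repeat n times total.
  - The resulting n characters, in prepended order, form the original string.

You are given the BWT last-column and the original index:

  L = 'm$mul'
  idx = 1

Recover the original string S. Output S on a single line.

Answer: lumm$

Derivation:
LF mapping: 2 0 3 4 1
Walk LF starting at row 1, prepending L[row]:
  step 1: row=1, L[1]='$', prepend. Next row=LF[1]=0
  step 2: row=0, L[0]='m', prepend. Next row=LF[0]=2
  step 3: row=2, L[2]='m', prepend. Next row=LF[2]=3
  step 4: row=3, L[3]='u', prepend. Next row=LF[3]=4
  step 5: row=4, L[4]='l', prepend. Next row=LF[4]=1
Reversed output: lumm$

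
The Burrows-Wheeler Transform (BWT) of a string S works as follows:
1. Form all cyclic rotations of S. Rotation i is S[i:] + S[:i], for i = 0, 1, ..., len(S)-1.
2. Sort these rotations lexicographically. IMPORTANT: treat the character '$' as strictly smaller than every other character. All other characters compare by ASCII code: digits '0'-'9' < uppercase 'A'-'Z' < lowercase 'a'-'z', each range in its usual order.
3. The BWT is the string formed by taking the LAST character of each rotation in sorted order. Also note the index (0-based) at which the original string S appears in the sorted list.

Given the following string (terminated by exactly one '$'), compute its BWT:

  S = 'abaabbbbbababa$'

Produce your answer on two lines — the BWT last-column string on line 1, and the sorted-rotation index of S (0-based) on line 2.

Answer: abbb$baaaabbbba
4

Derivation:
All 15 rotations (rotation i = S[i:]+S[:i]):
  rot[0] = abaabbbbbababa$
  rot[1] = baabbbbbababa$a
  rot[2] = aabbbbbababa$ab
  rot[3] = abbbbbababa$aba
  rot[4] = bbbbbababa$abaa
  rot[5] = bbbbababa$abaab
  rot[6] = bbbababa$abaabb
  rot[7] = bbababa$abaabbb
  rot[8] = bababa$abaabbbb
  rot[9] = ababa$abaabbbbb
  rot[10] = baba$abaabbbbba
  rot[11] = aba$abaabbbbbab
  rot[12] = ba$abaabbbbbaba
  rot[13] = a$abaabbbbbabab
  rot[14] = $abaabbbbbababa
Sorted (with $ < everything):
  sorted[0] = $abaabbbbbababa  (last char: 'a')
  sorted[1] = a$abaabbbbbabab  (last char: 'b')
  sorted[2] = aabbbbbababa$ab  (last char: 'b')
  sorted[3] = aba$abaabbbbbab  (last char: 'b')
  sorted[4] = abaabbbbbababa$  (last char: '$')
  sorted[5] = ababa$abaabbbbb  (last char: 'b')
  sorted[6] = abbbbbababa$aba  (last char: 'a')
  sorted[7] = ba$abaabbbbbaba  (last char: 'a')
  sorted[8] = baabbbbbababa$a  (last char: 'a')
  sorted[9] = baba$abaabbbbba  (last char: 'a')
  sorted[10] = bababa$abaabbbb  (last char: 'b')
  sorted[11] = bbababa$abaabbb  (last char: 'b')
  sorted[12] = bbbababa$abaabb  (last char: 'b')
  sorted[13] = bbbbababa$abaab  (last char: 'b')
  sorted[14] = bbbbbababa$abaa  (last char: 'a')
Last column: abbb$baaaabbbba
Original string S is at sorted index 4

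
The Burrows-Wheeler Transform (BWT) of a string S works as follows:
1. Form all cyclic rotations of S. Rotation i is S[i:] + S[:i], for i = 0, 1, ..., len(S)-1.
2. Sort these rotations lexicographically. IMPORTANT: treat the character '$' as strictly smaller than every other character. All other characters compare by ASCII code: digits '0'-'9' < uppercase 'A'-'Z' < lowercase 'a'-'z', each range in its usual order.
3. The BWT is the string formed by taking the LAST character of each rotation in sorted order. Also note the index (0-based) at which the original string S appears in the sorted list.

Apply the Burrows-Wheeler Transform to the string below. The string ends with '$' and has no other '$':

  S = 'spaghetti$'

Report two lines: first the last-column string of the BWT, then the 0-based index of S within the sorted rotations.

All 10 rotations (rotation i = S[i:]+S[:i]):
  rot[0] = spaghetti$
  rot[1] = paghetti$s
  rot[2] = aghetti$sp
  rot[3] = ghetti$spa
  rot[4] = hetti$spag
  rot[5] = etti$spagh
  rot[6] = tti$spaghe
  rot[7] = ti$spaghet
  rot[8] = i$spaghett
  rot[9] = $spaghetti
Sorted (with $ < everything):
  sorted[0] = $spaghetti  (last char: 'i')
  sorted[1] = aghetti$sp  (last char: 'p')
  sorted[2] = etti$spagh  (last char: 'h')
  sorted[3] = ghetti$spa  (last char: 'a')
  sorted[4] = hetti$spag  (last char: 'g')
  sorted[5] = i$spaghett  (last char: 't')
  sorted[6] = paghetti$s  (last char: 's')
  sorted[7] = spaghetti$  (last char: '$')
  sorted[8] = ti$spaghet  (last char: 't')
  sorted[9] = tti$spaghe  (last char: 'e')
Last column: iphagts$te
Original string S is at sorted index 7

Answer: iphagts$te
7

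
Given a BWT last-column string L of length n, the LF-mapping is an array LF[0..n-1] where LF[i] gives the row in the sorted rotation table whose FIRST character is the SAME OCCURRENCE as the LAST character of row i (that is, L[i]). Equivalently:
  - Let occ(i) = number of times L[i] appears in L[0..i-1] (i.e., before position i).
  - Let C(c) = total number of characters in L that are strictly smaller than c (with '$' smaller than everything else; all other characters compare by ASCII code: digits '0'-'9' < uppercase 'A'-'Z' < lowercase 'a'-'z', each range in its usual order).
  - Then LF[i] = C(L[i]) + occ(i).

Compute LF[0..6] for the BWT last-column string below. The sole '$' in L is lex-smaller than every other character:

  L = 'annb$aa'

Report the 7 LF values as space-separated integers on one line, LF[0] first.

Answer: 1 5 6 4 0 2 3

Derivation:
Char counts: '$':1, 'a':3, 'b':1, 'n':2
C (first-col start): C('$')=0, C('a')=1, C('b')=4, C('n')=5
L[0]='a': occ=0, LF[0]=C('a')+0=1+0=1
L[1]='n': occ=0, LF[1]=C('n')+0=5+0=5
L[2]='n': occ=1, LF[2]=C('n')+1=5+1=6
L[3]='b': occ=0, LF[3]=C('b')+0=4+0=4
L[4]='$': occ=0, LF[4]=C('$')+0=0+0=0
L[5]='a': occ=1, LF[5]=C('a')+1=1+1=2
L[6]='a': occ=2, LF[6]=C('a')+2=1+2=3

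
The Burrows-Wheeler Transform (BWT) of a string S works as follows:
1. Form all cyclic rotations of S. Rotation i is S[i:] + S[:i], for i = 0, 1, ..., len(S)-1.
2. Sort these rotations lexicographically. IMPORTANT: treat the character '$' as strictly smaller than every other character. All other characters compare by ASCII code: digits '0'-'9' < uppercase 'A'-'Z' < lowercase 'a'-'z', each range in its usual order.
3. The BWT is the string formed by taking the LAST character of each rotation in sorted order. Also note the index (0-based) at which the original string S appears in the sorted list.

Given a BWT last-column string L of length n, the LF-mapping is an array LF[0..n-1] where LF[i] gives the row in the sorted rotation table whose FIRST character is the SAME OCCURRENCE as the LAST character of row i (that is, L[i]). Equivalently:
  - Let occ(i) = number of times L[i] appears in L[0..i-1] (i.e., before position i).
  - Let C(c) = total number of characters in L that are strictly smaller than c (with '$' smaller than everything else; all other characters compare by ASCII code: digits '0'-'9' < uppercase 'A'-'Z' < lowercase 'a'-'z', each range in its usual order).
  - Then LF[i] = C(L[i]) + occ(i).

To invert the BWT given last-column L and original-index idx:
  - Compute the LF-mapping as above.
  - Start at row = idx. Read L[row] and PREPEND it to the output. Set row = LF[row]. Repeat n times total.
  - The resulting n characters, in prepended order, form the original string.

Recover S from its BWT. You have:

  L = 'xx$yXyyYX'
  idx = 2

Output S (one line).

Answer: XyyYyxXx$

Derivation:
LF mapping: 4 5 0 6 1 7 8 3 2
Walk LF starting at row 2, prepending L[row]:
  step 1: row=2, L[2]='$', prepend. Next row=LF[2]=0
  step 2: row=0, L[0]='x', prepend. Next row=LF[0]=4
  step 3: row=4, L[4]='X', prepend. Next row=LF[4]=1
  step 4: row=1, L[1]='x', prepend. Next row=LF[1]=5
  step 5: row=5, L[5]='y', prepend. Next row=LF[5]=7
  step 6: row=7, L[7]='Y', prepend. Next row=LF[7]=3
  step 7: row=3, L[3]='y', prepend. Next row=LF[3]=6
  step 8: row=6, L[6]='y', prepend. Next row=LF[6]=8
  step 9: row=8, L[8]='X', prepend. Next row=LF[8]=2
Reversed output: XyyYyxXx$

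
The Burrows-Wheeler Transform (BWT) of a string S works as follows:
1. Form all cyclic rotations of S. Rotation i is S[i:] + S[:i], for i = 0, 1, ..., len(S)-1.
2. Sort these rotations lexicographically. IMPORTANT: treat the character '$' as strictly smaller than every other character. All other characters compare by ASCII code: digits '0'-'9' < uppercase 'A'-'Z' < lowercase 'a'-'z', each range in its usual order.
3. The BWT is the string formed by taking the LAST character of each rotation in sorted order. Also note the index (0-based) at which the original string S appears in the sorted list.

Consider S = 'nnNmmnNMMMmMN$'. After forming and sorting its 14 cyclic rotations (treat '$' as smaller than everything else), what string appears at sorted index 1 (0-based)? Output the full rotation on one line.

All 14 rotations (rotation i = S[i:]+S[:i]):
  rot[0] = nnNmmnNMMMmMN$
  rot[1] = nNmmnNMMMmMN$n
  rot[2] = NmmnNMMMmMN$nn
  rot[3] = mmnNMMMmMN$nnN
  rot[4] = mnNMMMmMN$nnNm
  rot[5] = nNMMMmMN$nnNmm
  rot[6] = NMMMmMN$nnNmmn
  rot[7] = MMMmMN$nnNmmnN
  rot[8] = MMmMN$nnNmmnNM
  rot[9] = MmMN$nnNmmnNMM
  rot[10] = mMN$nnNmmnNMMM
  rot[11] = MN$nnNmmnNMMMm
  rot[12] = N$nnNmmnNMMMmM
  rot[13] = $nnNmmnNMMMmMN
Sorted (with $ < everything):
  sorted[0] = $nnNmmnNMMMmMN
  sorted[1] = MMMmMN$nnNmmnN
  sorted[2] = MMmMN$nnNmmnNM
  sorted[3] = MN$nnNmmnNMMMm
  sorted[4] = MmMN$nnNmmnNMM
  sorted[5] = N$nnNmmnNMMMmM
  sorted[6] = NMMMmMN$nnNmmn
  sorted[7] = NmmnNMMMmMN$nn
  sorted[8] = mMN$nnNmmnNMMM
  sorted[9] = mmnNMMMmMN$nnN
  sorted[10] = mnNMMMmMN$nnNm
  sorted[11] = nNMMMmMN$nnNmm
  sorted[12] = nNmmnNMMMmMN$n
  sorted[13] = nnNmmnNMMMmMN$
sorted[1] = MMMmMN$nnNmmnN

Answer: MMMmMN$nnNmmnN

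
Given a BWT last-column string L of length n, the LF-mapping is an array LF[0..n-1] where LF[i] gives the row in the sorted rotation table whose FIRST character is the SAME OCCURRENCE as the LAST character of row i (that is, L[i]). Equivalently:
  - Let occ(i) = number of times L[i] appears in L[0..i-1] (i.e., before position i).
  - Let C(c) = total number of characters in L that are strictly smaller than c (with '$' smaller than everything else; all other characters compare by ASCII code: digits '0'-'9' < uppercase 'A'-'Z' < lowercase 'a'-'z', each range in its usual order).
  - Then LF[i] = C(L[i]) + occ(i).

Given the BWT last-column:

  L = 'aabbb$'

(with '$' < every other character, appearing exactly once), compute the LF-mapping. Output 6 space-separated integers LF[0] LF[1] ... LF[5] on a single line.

Char counts: '$':1, 'a':2, 'b':3
C (first-col start): C('$')=0, C('a')=1, C('b')=3
L[0]='a': occ=0, LF[0]=C('a')+0=1+0=1
L[1]='a': occ=1, LF[1]=C('a')+1=1+1=2
L[2]='b': occ=0, LF[2]=C('b')+0=3+0=3
L[3]='b': occ=1, LF[3]=C('b')+1=3+1=4
L[4]='b': occ=2, LF[4]=C('b')+2=3+2=5
L[5]='$': occ=0, LF[5]=C('$')+0=0+0=0

Answer: 1 2 3 4 5 0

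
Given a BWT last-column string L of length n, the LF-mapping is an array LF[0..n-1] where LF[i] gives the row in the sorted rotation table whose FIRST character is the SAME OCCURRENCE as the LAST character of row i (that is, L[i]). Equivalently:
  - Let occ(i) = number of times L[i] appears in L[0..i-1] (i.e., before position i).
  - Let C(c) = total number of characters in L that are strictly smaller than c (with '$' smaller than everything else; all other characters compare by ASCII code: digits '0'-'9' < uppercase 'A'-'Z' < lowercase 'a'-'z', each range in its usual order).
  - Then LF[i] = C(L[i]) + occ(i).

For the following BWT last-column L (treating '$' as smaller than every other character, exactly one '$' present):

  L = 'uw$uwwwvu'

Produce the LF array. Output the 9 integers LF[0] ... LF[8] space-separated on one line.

Answer: 1 5 0 2 6 7 8 4 3

Derivation:
Char counts: '$':1, 'u':3, 'v':1, 'w':4
C (first-col start): C('$')=0, C('u')=1, C('v')=4, C('w')=5
L[0]='u': occ=0, LF[0]=C('u')+0=1+0=1
L[1]='w': occ=0, LF[1]=C('w')+0=5+0=5
L[2]='$': occ=0, LF[2]=C('$')+0=0+0=0
L[3]='u': occ=1, LF[3]=C('u')+1=1+1=2
L[4]='w': occ=1, LF[4]=C('w')+1=5+1=6
L[5]='w': occ=2, LF[5]=C('w')+2=5+2=7
L[6]='w': occ=3, LF[6]=C('w')+3=5+3=8
L[7]='v': occ=0, LF[7]=C('v')+0=4+0=4
L[8]='u': occ=2, LF[8]=C('u')+2=1+2=3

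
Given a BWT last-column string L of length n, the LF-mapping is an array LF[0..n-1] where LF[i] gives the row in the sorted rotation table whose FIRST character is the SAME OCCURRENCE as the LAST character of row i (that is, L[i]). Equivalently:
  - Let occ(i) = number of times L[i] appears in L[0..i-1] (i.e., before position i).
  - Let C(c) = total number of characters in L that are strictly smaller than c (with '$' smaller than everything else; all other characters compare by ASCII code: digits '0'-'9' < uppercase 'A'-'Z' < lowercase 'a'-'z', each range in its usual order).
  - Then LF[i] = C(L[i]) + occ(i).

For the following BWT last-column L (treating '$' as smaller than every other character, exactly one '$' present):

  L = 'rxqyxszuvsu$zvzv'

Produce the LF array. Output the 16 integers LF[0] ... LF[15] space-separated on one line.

Char counts: '$':1, 'q':1, 'r':1, 's':2, 'u':2, 'v':3, 'x':2, 'y':1, 'z':3
C (first-col start): C('$')=0, C('q')=1, C('r')=2, C('s')=3, C('u')=5, C('v')=7, C('x')=10, C('y')=12, C('z')=13
L[0]='r': occ=0, LF[0]=C('r')+0=2+0=2
L[1]='x': occ=0, LF[1]=C('x')+0=10+0=10
L[2]='q': occ=0, LF[2]=C('q')+0=1+0=1
L[3]='y': occ=0, LF[3]=C('y')+0=12+0=12
L[4]='x': occ=1, LF[4]=C('x')+1=10+1=11
L[5]='s': occ=0, LF[5]=C('s')+0=3+0=3
L[6]='z': occ=0, LF[6]=C('z')+0=13+0=13
L[7]='u': occ=0, LF[7]=C('u')+0=5+0=5
L[8]='v': occ=0, LF[8]=C('v')+0=7+0=7
L[9]='s': occ=1, LF[9]=C('s')+1=3+1=4
L[10]='u': occ=1, LF[10]=C('u')+1=5+1=6
L[11]='$': occ=0, LF[11]=C('$')+0=0+0=0
L[12]='z': occ=1, LF[12]=C('z')+1=13+1=14
L[13]='v': occ=1, LF[13]=C('v')+1=7+1=8
L[14]='z': occ=2, LF[14]=C('z')+2=13+2=15
L[15]='v': occ=2, LF[15]=C('v')+2=7+2=9

Answer: 2 10 1 12 11 3 13 5 7 4 6 0 14 8 15 9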